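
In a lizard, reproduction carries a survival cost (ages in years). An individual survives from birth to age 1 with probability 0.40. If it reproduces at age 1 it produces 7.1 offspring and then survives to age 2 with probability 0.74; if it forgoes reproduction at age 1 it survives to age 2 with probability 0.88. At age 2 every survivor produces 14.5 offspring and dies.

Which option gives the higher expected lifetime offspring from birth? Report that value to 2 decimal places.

breed at age 1: R₀ = 0.40 × (7.1 + 0.74 × 14.5) = 0.40 × 17.8300 = 7.1320
delay to age 2: R₀ = 0.40 × (0.88 × 14.5) = 0.40 × 12.7600 = 5.1040
Higher: breed at age 1 (7.1320).

7.13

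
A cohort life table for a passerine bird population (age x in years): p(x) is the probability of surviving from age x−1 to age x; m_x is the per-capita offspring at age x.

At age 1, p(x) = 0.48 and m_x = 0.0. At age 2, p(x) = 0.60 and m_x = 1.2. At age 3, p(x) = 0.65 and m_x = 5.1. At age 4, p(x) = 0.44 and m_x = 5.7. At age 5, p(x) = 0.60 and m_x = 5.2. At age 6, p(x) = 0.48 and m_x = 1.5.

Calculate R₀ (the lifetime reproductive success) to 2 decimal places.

Survivorship from birth: l_x = p_1·p_2·…·p_x.
  l_1 = 0.48000
  l_2 = 0.28800
  l_3 = 0.18720
  l_4 = 0.08237
  l_5 = 0.04942
  l_6 = 0.02372
R₀ = Σ l_x m_x:
  age 1: 0.48000 × 0.0 = 0.0000
  age 2: 0.28800 × 1.2 = 0.3456
  age 3: 0.18720 × 5.1 = 0.9547
  age 4: 0.08237 × 5.7 = 0.4695
  age 5: 0.04942 × 5.2 = 0.2570
  age 6: 0.02372 × 1.5 = 0.0356
R₀ = 0.0000 + 0.3456 + 0.9547 + 0.4695 + 0.2570 + 0.0356 = 2.0624

2.06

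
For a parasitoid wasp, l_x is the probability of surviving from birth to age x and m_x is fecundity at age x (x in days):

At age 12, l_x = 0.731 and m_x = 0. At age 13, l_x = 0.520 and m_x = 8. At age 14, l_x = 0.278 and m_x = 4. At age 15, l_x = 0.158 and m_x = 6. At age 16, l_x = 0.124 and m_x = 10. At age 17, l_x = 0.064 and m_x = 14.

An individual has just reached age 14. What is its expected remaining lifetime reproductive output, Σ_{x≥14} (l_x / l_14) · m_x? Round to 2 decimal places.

l_14 = 0.278. Conditional survival from age 14 to x is l_x / l_14.
  x=14: (0.278/0.278) × 4 = 4.0000
  x=15: (0.158/0.278) × 6 = 3.4101
  x=16: (0.124/0.278) × 10 = 4.4604
  x=17: (0.064/0.278) × 14 = 3.2230
Sum = 4.0000 + 3.4101 + 4.4604 + 3.2230 = 15.0935

15.09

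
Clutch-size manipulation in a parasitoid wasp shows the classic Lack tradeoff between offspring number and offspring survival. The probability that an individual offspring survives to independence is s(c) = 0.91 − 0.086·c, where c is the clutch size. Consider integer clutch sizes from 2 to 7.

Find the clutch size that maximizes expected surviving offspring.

Expected surviving offspring = c × s(c):
  c=2: 2 × 0.738 = 1.476
  c=3: 3 × 0.652 = 1.956
  c=4: 4 × 0.566 = 2.264
  c=5: 5 × 0.480 = 2.400
  c=6: 6 × 0.394 = 2.364
  c=7: 7 × 0.308 = 2.156
Maximum at c = 5 (2.400 surviving offspring).

5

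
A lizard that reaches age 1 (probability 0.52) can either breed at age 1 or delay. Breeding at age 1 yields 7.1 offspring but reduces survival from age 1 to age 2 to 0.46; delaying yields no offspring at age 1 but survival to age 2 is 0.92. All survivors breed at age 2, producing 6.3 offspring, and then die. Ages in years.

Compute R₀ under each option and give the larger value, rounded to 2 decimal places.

5.20

breed at age 1: R₀ = 0.52 × (7.1 + 0.46 × 6.3) = 0.52 × 9.9980 = 5.1990
delay to age 2: R₀ = 0.52 × (0.92 × 6.3) = 0.52 × 5.7960 = 3.0139
Higher: breed at age 1 (5.1990).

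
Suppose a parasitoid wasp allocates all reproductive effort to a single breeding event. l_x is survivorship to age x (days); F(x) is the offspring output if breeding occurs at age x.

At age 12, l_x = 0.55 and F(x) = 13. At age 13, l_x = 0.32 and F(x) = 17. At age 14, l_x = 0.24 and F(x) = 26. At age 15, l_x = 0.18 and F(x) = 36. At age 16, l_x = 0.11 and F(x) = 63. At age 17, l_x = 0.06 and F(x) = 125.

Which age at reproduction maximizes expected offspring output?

Expected offspring if breeding at age x = l_x × F(x):
  age 12: 0.55 × 13 = 7.150
  age 13: 0.32 × 17 = 5.440
  age 14: 0.24 × 26 = 6.240
  age 15: 0.18 × 36 = 6.480
  age 16: 0.11 × 63 = 6.930
  age 17: 0.06 × 125 = 7.500
Maximum at age 17 (7.500).

17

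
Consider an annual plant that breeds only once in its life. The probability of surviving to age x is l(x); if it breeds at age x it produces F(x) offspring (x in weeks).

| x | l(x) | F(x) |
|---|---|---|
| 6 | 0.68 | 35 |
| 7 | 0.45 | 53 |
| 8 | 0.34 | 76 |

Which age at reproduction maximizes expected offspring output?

Expected offspring if breeding at age x = l(x) × F(x):
  age 6: 0.68 × 35 = 23.800
  age 7: 0.45 × 53 = 23.850
  age 8: 0.34 × 76 = 25.840
Maximum at age 8 (25.840).

8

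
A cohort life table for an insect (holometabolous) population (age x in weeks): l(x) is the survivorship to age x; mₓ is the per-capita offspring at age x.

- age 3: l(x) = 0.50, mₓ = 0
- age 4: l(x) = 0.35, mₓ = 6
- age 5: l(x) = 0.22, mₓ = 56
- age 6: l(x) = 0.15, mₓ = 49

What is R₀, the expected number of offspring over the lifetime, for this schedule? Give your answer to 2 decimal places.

21.77

R₀ = Σ l(x) mₓ:
  age 3: 0.50 × 0 = 0.0000
  age 4: 0.35 × 6 = 2.1000
  age 5: 0.22 × 56 = 12.3200
  age 6: 0.15 × 49 = 7.3500
R₀ = 0.0000 + 2.1000 + 12.3200 + 7.3500 = 21.7700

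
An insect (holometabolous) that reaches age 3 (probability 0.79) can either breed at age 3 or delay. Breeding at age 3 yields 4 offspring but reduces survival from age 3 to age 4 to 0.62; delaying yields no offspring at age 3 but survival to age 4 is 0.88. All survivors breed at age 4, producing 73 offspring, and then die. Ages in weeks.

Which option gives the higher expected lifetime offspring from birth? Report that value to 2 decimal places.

50.75

breed at age 3: R₀ = 0.79 × (4 + 0.62 × 73) = 0.79 × 49.2600 = 38.9154
delay to age 4: R₀ = 0.79 × (0.88 × 73) = 0.79 × 64.2400 = 50.7496
Higher: delay to age 4 (50.7496).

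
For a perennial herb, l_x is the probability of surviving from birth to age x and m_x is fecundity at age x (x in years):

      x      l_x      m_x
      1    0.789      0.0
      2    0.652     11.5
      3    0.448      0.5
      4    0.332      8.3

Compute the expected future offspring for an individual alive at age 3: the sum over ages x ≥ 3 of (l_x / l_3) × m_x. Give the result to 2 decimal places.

l_3 = 0.448. Conditional survival from age 3 to x is l_x / l_3.
  x=3: (0.448/0.448) × 0.5 = 0.5000
  x=4: (0.332/0.448) × 8.3 = 6.1509
Sum = 0.5000 + 6.1509 = 6.6509

6.65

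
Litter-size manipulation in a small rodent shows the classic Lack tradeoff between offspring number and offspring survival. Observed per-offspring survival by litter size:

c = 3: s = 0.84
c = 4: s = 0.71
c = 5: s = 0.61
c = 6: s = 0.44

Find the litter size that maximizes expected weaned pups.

Expected weaned pups = c × s(c):
  c=3: 3 × 0.84 = 2.520
  c=4: 4 × 0.71 = 2.840
  c=5: 5 × 0.61 = 3.050
  c=6: 6 × 0.44 = 2.640
Maximum at c = 5 (3.050 weaned pups).

5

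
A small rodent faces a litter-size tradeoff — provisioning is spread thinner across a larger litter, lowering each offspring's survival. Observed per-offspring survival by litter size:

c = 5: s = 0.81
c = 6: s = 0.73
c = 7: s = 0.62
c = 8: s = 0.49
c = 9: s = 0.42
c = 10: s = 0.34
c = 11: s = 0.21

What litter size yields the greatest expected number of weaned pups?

Expected weaned pups = c × s(c):
  c=5: 5 × 0.81 = 4.050
  c=6: 6 × 0.73 = 4.380
  c=7: 7 × 0.62 = 4.340
  c=8: 8 × 0.49 = 3.920
  c=9: 9 × 0.42 = 3.780
  c=10: 10 × 0.34 = 3.400
  c=11: 11 × 0.21 = 2.310
Maximum at c = 6 (4.380 weaned pups).

6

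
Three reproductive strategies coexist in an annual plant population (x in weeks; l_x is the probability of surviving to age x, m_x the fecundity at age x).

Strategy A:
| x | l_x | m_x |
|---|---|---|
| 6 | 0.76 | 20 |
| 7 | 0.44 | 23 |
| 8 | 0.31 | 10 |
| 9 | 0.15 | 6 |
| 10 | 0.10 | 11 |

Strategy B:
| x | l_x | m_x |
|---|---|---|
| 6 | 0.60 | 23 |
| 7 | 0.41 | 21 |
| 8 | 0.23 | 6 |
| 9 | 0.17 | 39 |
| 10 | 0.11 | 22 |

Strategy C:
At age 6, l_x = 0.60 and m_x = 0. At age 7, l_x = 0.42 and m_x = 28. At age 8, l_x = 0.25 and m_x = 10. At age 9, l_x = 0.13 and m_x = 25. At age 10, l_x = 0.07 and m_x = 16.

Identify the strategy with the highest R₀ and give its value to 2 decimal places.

Strategy A: R₀ = 0.76×20 + 0.44×23 + 0.31×10 + 0.15×6 + 0.10×11 = 30.4200
Strategy B: R₀ = 0.60×23 + 0.41×21 + 0.23×6 + 0.17×39 + 0.11×22 = 32.8400
Strategy C: R₀ = 0.60×0 + 0.42×28 + 0.25×10 + 0.13×25 + 0.07×16 = 18.6300
Highest R₀: strategy B with 32.8400.

32.84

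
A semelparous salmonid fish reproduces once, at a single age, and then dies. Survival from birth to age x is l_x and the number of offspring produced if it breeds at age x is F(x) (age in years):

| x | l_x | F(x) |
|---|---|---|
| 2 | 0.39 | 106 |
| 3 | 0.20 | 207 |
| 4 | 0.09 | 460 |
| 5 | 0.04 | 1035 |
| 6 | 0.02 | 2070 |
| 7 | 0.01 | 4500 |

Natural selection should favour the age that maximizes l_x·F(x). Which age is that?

Expected offspring if breeding at age x = l_x × F(x):
  age 2: 0.39 × 106 = 41.340
  age 3: 0.20 × 207 = 41.400
  age 4: 0.09 × 460 = 41.400
  age 5: 0.04 × 1035 = 41.400
  age 6: 0.02 × 2070 = 41.400
  age 7: 0.01 × 4500 = 45.000
Maximum at age 7 (45.000).

7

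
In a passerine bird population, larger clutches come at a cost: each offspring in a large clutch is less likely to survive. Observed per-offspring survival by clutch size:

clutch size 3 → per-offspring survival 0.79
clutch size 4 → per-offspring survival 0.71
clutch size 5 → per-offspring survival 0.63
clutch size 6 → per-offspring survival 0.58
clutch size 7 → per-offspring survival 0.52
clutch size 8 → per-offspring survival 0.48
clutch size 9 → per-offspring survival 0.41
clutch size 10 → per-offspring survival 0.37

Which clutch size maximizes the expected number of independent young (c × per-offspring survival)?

8

Expected independent young = c × s(c):
  c=3: 3 × 0.79 = 2.370
  c=4: 4 × 0.71 = 2.840
  c=5: 5 × 0.63 = 3.150
  c=6: 6 × 0.58 = 3.480
  c=7: 7 × 0.52 = 3.640
  c=8: 8 × 0.48 = 3.840
  c=9: 9 × 0.41 = 3.690
  c=10: 10 × 0.37 = 3.700
Maximum at c = 8 (3.840 independent young).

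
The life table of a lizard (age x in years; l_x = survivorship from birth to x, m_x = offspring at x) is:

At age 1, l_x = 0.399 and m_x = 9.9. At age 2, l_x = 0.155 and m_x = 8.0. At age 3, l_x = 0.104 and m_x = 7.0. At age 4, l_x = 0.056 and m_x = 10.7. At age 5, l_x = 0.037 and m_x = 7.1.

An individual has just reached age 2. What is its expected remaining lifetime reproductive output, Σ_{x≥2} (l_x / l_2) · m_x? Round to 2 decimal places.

l_2 = 0.155. Conditional survival from age 2 to x is l_x / l_2.
  x=2: (0.155/0.155) × 8.0 = 8.0000
  x=3: (0.104/0.155) × 7.0 = 4.6968
  x=4: (0.056/0.155) × 10.7 = 3.8658
  x=5: (0.037/0.155) × 7.1 = 1.6948
Sum = 8.0000 + 4.6968 + 3.8658 + 1.6948 = 18.2574

18.26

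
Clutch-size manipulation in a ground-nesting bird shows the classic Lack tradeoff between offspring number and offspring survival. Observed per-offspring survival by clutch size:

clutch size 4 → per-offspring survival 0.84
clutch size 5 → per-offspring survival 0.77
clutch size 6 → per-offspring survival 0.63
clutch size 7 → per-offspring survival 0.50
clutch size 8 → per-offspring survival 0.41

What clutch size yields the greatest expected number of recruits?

Expected recruits = c × s(c):
  c=4: 4 × 0.84 = 3.360
  c=5: 5 × 0.77 = 3.850
  c=6: 6 × 0.63 = 3.780
  c=7: 7 × 0.50 = 3.500
  c=8: 8 × 0.41 = 3.280
Maximum at c = 5 (3.850 recruits).

5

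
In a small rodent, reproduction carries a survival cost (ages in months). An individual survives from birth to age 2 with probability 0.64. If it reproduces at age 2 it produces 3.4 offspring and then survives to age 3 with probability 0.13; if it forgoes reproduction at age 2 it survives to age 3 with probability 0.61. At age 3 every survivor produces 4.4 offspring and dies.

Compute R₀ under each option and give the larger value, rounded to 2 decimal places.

2.54

breed at age 2: R₀ = 0.64 × (3.4 + 0.13 × 4.4) = 0.64 × 3.9720 = 2.5421
delay to age 3: R₀ = 0.64 × (0.61 × 4.4) = 0.64 × 2.6840 = 1.7178
Higher: breed at age 2 (2.5421).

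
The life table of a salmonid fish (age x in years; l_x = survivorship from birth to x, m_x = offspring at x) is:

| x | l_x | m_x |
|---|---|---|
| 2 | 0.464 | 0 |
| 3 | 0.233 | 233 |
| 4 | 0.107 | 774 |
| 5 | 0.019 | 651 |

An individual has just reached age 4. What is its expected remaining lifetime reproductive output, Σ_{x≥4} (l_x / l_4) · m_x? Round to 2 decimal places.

889.60

l_4 = 0.107. Conditional survival from age 4 to x is l_x / l_4.
  x=4: (0.107/0.107) × 774 = 774.0000
  x=5: (0.019/0.107) × 651 = 115.5981
Sum = 774.0000 + 115.5981 = 889.5981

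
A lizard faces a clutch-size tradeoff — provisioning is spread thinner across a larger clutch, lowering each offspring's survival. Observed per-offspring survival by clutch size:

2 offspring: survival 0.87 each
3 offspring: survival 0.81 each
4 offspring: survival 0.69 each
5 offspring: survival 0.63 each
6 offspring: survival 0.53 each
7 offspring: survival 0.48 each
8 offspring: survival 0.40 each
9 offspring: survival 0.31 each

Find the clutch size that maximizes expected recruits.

7

Expected recruits = c × s(c):
  c=2: 2 × 0.87 = 1.740
  c=3: 3 × 0.81 = 2.430
  c=4: 4 × 0.69 = 2.760
  c=5: 5 × 0.63 = 3.150
  c=6: 6 × 0.53 = 3.180
  c=7: 7 × 0.48 = 3.360
  c=8: 8 × 0.40 = 3.200
  c=9: 9 × 0.31 = 2.790
Maximum at c = 7 (3.360 recruits).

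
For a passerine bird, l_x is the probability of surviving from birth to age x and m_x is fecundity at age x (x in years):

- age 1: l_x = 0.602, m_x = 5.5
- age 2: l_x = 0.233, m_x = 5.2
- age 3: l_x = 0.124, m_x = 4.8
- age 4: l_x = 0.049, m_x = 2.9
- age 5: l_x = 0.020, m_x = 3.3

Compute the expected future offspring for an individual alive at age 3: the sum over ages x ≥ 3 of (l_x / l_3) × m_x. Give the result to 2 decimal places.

l_3 = 0.124. Conditional survival from age 3 to x is l_x / l_3.
  x=3: (0.124/0.124) × 4.8 = 4.8000
  x=4: (0.049/0.124) × 2.9 = 1.1460
  x=5: (0.020/0.124) × 3.3 = 0.5323
Sum = 4.8000 + 1.1460 + 0.5323 = 6.4782

6.48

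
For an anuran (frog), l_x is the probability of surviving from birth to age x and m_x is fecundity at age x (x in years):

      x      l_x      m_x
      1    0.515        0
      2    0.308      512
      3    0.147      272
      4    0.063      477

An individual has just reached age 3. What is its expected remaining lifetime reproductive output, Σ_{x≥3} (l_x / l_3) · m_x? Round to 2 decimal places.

476.43

l_3 = 0.147. Conditional survival from age 3 to x is l_x / l_3.
  x=3: (0.147/0.147) × 272 = 272.0000
  x=4: (0.063/0.147) × 477 = 204.4286
Sum = 272.0000 + 204.4286 = 476.4286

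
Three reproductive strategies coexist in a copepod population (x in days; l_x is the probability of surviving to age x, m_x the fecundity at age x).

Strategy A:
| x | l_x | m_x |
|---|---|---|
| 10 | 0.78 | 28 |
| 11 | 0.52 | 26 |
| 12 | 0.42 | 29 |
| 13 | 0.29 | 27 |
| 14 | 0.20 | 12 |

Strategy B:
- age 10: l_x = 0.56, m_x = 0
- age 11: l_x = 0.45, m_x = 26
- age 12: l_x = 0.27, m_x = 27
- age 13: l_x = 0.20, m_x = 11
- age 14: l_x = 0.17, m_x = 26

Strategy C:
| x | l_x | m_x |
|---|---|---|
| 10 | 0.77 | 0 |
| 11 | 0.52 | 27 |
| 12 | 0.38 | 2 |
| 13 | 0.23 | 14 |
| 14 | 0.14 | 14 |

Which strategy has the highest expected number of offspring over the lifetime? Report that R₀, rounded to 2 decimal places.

Strategy A: R₀ = 0.78×28 + 0.52×26 + 0.42×29 + 0.29×27 + 0.20×12 = 57.7700
Strategy B: R₀ = 0.56×0 + 0.45×26 + 0.27×27 + 0.20×11 + 0.17×26 = 25.6100
Strategy C: R₀ = 0.77×0 + 0.52×27 + 0.38×2 + 0.23×14 + 0.14×14 = 19.9800
Highest R₀: strategy A with 57.7700.

57.77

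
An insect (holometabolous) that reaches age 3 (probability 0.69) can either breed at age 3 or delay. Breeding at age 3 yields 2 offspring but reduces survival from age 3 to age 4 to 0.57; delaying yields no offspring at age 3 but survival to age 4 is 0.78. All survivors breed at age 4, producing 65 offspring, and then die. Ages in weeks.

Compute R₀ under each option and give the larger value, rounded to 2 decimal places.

34.98

breed at age 3: R₀ = 0.69 × (2 + 0.57 × 65) = 0.69 × 39.0500 = 26.9445
delay to age 4: R₀ = 0.69 × (0.78 × 65) = 0.69 × 50.7000 = 34.9830
Higher: delay to age 4 (34.9830).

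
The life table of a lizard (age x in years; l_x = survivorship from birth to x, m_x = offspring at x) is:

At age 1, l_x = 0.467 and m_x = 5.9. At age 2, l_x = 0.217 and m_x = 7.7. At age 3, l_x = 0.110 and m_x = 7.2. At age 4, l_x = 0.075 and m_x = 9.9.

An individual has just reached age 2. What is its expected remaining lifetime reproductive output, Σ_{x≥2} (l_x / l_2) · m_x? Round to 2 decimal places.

14.77

l_2 = 0.217. Conditional survival from age 2 to x is l_x / l_2.
  x=2: (0.217/0.217) × 7.7 = 7.7000
  x=3: (0.110/0.217) × 7.2 = 3.6498
  x=4: (0.075/0.217) × 9.9 = 3.4217
Sum = 7.7000 + 3.6498 + 3.4217 = 14.7714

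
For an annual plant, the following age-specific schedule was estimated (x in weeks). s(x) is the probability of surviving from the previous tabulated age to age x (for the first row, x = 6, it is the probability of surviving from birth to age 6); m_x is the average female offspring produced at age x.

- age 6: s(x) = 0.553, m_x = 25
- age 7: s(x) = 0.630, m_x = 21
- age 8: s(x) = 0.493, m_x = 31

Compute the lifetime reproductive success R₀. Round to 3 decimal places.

Survivorship from birth: l_x = s_6·s_7·…·s_x.
  l_6 = 0.55300
  l_7 = 0.34839
  l_8 = 0.17176
R₀ = Σ l_x m_x:
  age 6: 0.55300 × 25 = 13.8250
  age 7: 0.34839 × 21 = 7.3162
  age 8: 0.17176 × 31 = 5.3246
R₀ = 13.8250 + 7.3162 + 5.3246 = 26.4657

26.466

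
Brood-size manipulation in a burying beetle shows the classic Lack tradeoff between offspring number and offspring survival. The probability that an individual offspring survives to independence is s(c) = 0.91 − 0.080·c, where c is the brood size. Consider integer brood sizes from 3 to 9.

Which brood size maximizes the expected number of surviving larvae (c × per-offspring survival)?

6

Expected surviving larvae = c × s(c):
  c=3: 3 × 0.670 = 2.010
  c=4: 4 × 0.590 = 2.360
  c=5: 5 × 0.510 = 2.550
  c=6: 6 × 0.430 = 2.580
  c=7: 7 × 0.350 = 2.450
  c=8: 8 × 0.270 = 2.160
  c=9: 9 × 0.190 = 1.710
Maximum at c = 6 (2.580 surviving larvae).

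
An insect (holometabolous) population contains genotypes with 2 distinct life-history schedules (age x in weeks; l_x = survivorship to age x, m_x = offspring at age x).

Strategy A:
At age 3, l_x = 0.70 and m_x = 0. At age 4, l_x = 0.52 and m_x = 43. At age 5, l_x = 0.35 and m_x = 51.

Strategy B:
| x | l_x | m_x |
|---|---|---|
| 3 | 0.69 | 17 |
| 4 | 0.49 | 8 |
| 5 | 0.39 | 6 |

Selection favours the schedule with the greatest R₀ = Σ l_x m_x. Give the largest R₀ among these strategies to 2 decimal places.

40.21

Strategy A: R₀ = 0.70×0 + 0.52×43 + 0.35×51 = 40.2100
Strategy B: R₀ = 0.69×17 + 0.49×8 + 0.39×6 = 17.9900
Highest R₀: strategy A with 40.2100.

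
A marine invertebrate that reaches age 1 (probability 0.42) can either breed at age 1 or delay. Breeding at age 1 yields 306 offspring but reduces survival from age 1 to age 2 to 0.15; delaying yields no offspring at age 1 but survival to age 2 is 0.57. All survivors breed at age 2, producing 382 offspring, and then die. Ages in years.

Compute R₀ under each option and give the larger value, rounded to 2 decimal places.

breed at age 1: R₀ = 0.42 × (306 + 0.15 × 382) = 0.42 × 363.3000 = 152.5860
delay to age 2: R₀ = 0.42 × (0.57 × 382) = 0.42 × 217.7400 = 91.4508
Higher: breed at age 1 (152.5860).

152.59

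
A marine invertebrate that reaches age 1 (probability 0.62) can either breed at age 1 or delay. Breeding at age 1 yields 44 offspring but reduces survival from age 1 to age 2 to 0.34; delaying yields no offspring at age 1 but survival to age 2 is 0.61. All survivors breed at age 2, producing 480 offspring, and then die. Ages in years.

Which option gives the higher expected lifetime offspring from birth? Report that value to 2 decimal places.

breed at age 1: R₀ = 0.62 × (44 + 0.34 × 480) = 0.62 × 207.2000 = 128.4640
delay to age 2: R₀ = 0.62 × (0.61 × 480) = 0.62 × 292.8000 = 181.5360
Higher: delay to age 2 (181.5360).

181.54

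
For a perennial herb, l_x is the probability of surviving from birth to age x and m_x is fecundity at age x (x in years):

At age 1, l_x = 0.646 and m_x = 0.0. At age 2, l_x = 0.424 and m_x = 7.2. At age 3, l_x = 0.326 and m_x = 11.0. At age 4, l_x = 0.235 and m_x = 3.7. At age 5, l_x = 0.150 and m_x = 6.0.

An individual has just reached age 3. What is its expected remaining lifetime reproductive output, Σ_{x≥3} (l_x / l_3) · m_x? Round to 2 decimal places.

l_3 = 0.326. Conditional survival from age 3 to x is l_x / l_3.
  x=3: (0.326/0.326) × 11.0 = 11.0000
  x=4: (0.235/0.326) × 3.7 = 2.6672
  x=5: (0.150/0.326) × 6.0 = 2.7607
Sum = 11.0000 + 2.6672 + 2.7607 = 16.4279

16.43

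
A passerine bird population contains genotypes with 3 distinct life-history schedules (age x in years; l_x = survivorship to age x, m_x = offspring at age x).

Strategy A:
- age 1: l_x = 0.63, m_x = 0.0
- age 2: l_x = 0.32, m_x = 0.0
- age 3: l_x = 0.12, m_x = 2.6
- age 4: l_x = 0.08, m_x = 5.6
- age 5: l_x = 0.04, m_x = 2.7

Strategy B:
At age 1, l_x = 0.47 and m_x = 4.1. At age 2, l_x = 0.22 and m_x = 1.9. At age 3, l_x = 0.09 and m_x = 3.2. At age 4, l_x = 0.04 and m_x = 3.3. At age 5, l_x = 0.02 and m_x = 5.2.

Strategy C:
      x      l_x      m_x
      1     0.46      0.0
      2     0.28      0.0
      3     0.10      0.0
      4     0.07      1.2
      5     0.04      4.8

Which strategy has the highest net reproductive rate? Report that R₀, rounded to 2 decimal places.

2.87

Strategy A: R₀ = 0.63×0.0 + 0.32×0.0 + 0.12×2.6 + 0.08×5.6 + 0.04×2.7 = 0.8680
Strategy B: R₀ = 0.47×4.1 + 0.22×1.9 + 0.09×3.2 + 0.04×3.3 + 0.02×5.2 = 2.8690
Strategy C: R₀ = 0.46×0.0 + 0.28×0.0 + 0.10×0.0 + 0.07×1.2 + 0.04×4.8 = 0.2760
Highest R₀: strategy B with 2.8690.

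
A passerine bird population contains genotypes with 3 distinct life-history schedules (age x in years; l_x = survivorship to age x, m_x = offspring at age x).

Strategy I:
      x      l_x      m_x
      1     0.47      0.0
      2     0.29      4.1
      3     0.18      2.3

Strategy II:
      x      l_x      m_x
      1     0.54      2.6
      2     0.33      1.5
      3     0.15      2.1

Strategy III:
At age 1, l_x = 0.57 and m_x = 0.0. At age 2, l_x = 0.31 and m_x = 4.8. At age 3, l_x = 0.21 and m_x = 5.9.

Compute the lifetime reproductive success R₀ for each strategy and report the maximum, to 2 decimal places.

Strategy I: R₀ = 0.47×0.0 + 0.29×4.1 + 0.18×2.3 = 1.6030
Strategy II: R₀ = 0.54×2.6 + 0.33×1.5 + 0.15×2.1 = 2.2140
Strategy III: R₀ = 0.57×0.0 + 0.31×4.8 + 0.21×5.9 = 2.7270
Highest R₀: strategy III with 2.7270.

2.73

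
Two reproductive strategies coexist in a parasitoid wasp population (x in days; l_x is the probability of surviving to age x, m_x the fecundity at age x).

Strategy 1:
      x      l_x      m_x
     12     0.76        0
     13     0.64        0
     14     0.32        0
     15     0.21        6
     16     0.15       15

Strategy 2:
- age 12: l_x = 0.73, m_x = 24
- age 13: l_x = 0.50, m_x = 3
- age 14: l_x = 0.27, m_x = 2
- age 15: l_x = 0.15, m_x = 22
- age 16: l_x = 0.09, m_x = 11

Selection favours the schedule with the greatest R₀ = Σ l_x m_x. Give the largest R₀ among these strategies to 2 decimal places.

23.85

Strategy 1: R₀ = 0.76×0 + 0.64×0 + 0.32×0 + 0.21×6 + 0.15×15 = 3.5100
Strategy 2: R₀ = 0.73×24 + 0.50×3 + 0.27×2 + 0.15×22 + 0.09×11 = 23.8500
Highest R₀: strategy 2 with 23.8500.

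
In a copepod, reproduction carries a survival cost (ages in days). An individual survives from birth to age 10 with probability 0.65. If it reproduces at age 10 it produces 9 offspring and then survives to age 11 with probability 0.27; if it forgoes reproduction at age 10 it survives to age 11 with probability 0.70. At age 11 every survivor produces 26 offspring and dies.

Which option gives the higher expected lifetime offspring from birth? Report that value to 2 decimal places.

11.83

breed at age 10: R₀ = 0.65 × (9 + 0.27 × 26) = 0.65 × 16.0200 = 10.4130
delay to age 11: R₀ = 0.65 × (0.70 × 26) = 0.65 × 18.2000 = 11.8300
Higher: delay to age 11 (11.8300).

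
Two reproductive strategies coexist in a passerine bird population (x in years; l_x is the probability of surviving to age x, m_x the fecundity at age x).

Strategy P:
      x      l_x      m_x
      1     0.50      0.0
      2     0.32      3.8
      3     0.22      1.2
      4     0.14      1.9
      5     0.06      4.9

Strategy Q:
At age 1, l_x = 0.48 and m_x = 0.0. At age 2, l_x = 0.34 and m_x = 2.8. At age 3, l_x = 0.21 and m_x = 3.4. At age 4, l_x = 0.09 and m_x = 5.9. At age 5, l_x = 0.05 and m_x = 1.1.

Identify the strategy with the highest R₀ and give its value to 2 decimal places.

Strategy P: R₀ = 0.50×0.0 + 0.32×3.8 + 0.22×1.2 + 0.14×1.9 + 0.06×4.9 = 2.0400
Strategy Q: R₀ = 0.48×0.0 + 0.34×2.8 + 0.21×3.4 + 0.09×5.9 + 0.05×1.1 = 2.2520
Highest R₀: strategy Q with 2.2520.

2.25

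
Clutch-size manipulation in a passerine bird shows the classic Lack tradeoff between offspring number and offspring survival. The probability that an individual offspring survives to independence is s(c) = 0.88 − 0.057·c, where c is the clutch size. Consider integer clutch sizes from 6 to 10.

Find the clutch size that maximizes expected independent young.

Expected independent young = c × s(c):
  c=6: 6 × 0.538 = 3.228
  c=7: 7 × 0.481 = 3.367
  c=8: 8 × 0.424 = 3.392
  c=9: 9 × 0.367 = 3.303
  c=10: 10 × 0.310 = 3.100
Maximum at c = 8 (3.392 independent young).

8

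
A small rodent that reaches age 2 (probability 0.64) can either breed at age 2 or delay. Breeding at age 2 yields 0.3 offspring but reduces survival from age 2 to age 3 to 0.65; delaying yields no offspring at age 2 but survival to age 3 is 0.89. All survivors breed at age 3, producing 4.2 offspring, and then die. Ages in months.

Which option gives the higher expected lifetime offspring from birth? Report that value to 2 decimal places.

2.39

breed at age 2: R₀ = 0.64 × (0.3 + 0.65 × 4.2) = 0.64 × 3.0300 = 1.9392
delay to age 3: R₀ = 0.64 × (0.89 × 4.2) = 0.64 × 3.7380 = 2.3923
Higher: delay to age 3 (2.3923).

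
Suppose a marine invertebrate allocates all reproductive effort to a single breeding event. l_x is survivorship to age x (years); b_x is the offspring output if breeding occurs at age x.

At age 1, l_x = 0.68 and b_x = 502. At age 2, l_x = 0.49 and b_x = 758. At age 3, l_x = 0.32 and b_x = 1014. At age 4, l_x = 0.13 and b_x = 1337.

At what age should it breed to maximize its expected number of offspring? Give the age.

2

Expected offspring if breeding at age x = l_x × b_x:
  age 1: 0.68 × 502 = 341.360
  age 2: 0.49 × 758 = 371.420
  age 3: 0.32 × 1014 = 324.480
  age 4: 0.13 × 1337 = 173.810
Maximum at age 2 (371.420).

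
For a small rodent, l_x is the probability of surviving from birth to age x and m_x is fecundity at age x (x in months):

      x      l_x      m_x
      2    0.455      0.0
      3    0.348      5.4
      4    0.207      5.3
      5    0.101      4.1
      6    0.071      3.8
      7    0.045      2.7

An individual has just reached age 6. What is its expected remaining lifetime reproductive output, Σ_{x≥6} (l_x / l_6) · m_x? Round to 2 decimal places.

l_6 = 0.071. Conditional survival from age 6 to x is l_x / l_6.
  x=6: (0.071/0.071) × 3.8 = 3.8000
  x=7: (0.045/0.071) × 2.7 = 1.7113
Sum = 3.8000 + 1.7113 = 5.5113

5.51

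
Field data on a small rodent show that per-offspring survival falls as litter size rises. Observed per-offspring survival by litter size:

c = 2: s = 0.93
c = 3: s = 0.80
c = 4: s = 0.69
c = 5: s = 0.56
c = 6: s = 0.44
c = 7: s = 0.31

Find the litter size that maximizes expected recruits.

Expected recruits = c × s(c):
  c=2: 2 × 0.93 = 1.860
  c=3: 3 × 0.80 = 2.400
  c=4: 4 × 0.69 = 2.760
  c=5: 5 × 0.56 = 2.800
  c=6: 6 × 0.44 = 2.640
  c=7: 7 × 0.31 = 2.170
Maximum at c = 5 (2.800 recruits).

5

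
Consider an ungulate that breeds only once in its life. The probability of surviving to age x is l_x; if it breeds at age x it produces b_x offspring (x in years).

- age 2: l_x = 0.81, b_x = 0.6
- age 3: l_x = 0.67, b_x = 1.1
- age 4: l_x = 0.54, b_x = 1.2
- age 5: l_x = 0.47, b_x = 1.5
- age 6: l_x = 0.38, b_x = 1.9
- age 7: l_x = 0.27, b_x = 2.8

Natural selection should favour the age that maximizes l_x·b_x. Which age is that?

7

Expected offspring if breeding at age x = l_x × b_x:
  age 2: 0.81 × 0.6 = 0.486
  age 3: 0.67 × 1.1 = 0.737
  age 4: 0.54 × 1.2 = 0.648
  age 5: 0.47 × 1.5 = 0.705
  age 6: 0.38 × 1.9 = 0.722
  age 7: 0.27 × 2.8 = 0.756
Maximum at age 7 (0.756).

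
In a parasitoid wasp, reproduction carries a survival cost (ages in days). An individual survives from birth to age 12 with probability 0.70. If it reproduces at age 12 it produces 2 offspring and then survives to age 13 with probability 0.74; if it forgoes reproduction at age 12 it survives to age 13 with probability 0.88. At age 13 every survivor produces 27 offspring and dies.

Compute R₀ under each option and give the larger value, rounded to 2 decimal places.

16.63

breed at age 12: R₀ = 0.70 × (2 + 0.74 × 27) = 0.70 × 21.9800 = 15.3860
delay to age 13: R₀ = 0.70 × (0.88 × 27) = 0.70 × 23.7600 = 16.6320
Higher: delay to age 13 (16.6320).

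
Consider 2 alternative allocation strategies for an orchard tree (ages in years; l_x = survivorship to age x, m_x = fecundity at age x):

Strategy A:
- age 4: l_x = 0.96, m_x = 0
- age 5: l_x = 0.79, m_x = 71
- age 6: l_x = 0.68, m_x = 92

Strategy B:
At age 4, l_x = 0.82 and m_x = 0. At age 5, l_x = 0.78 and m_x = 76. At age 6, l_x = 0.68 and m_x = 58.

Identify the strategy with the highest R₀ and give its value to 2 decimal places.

118.65

Strategy A: R₀ = 0.96×0 + 0.79×71 + 0.68×92 = 118.6500
Strategy B: R₀ = 0.82×0 + 0.78×76 + 0.68×58 = 98.7200
Highest R₀: strategy A with 118.6500.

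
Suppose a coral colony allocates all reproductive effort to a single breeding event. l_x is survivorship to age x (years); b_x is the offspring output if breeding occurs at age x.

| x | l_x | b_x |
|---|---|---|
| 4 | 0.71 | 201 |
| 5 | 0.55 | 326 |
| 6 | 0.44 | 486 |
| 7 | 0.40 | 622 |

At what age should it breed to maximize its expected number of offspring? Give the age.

7

Expected offspring if breeding at age x = l_x × b_x:
  age 4: 0.71 × 201 = 142.710
  age 5: 0.55 × 326 = 179.300
  age 6: 0.44 × 486 = 213.840
  age 7: 0.40 × 622 = 248.800
Maximum at age 7 (248.800).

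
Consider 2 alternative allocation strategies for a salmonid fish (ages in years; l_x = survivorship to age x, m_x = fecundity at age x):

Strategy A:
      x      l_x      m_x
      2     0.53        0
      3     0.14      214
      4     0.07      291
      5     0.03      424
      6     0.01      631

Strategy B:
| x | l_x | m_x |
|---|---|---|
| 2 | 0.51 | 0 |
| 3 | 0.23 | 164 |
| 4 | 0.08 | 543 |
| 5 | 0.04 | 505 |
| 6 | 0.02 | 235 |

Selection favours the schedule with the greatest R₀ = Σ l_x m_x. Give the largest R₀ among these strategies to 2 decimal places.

106.06

Strategy A: R₀ = 0.53×0 + 0.14×214 + 0.07×291 + 0.03×424 + 0.01×631 = 69.3600
Strategy B: R₀ = 0.51×0 + 0.23×164 + 0.08×543 + 0.04×505 + 0.02×235 = 106.0600
Highest R₀: strategy B with 106.0600.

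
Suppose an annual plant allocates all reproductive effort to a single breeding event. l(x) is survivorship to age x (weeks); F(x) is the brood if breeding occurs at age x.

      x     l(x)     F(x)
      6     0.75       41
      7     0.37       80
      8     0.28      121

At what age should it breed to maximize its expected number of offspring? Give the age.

8

Expected offspring if breeding at age x = l(x) × F(x):
  age 6: 0.75 × 41 = 30.750
  age 7: 0.37 × 80 = 29.600
  age 8: 0.28 × 121 = 33.880
Maximum at age 8 (33.880).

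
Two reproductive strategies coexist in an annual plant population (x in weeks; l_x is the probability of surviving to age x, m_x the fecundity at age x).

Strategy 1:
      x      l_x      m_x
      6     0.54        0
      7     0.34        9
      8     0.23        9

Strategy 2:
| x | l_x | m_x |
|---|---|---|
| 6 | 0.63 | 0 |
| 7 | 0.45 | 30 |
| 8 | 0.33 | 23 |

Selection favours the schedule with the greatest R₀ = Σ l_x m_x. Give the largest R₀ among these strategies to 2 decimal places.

Strategy 1: R₀ = 0.54×0 + 0.34×9 + 0.23×9 = 5.1300
Strategy 2: R₀ = 0.63×0 + 0.45×30 + 0.33×23 = 21.0900
Highest R₀: strategy 2 with 21.0900.

21.09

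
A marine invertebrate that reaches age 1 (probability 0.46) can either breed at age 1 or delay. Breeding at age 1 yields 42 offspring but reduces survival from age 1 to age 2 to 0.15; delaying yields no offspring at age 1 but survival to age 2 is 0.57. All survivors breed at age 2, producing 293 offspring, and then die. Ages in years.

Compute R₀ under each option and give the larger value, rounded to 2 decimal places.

breed at age 1: R₀ = 0.46 × (42 + 0.15 × 293) = 0.46 × 85.9500 = 39.5370
delay to age 2: R₀ = 0.46 × (0.57 × 293) = 0.46 × 167.0100 = 76.8246
Higher: delay to age 2 (76.8246).

76.82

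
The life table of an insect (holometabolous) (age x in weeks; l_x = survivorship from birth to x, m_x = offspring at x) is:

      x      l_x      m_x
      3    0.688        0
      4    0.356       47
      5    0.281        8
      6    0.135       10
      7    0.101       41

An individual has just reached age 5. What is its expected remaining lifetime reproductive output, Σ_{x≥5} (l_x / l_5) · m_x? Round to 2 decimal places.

l_5 = 0.281. Conditional survival from age 5 to x is l_x / l_5.
  x=5: (0.281/0.281) × 8 = 8.0000
  x=6: (0.135/0.281) × 10 = 4.8043
  x=7: (0.101/0.281) × 41 = 14.7367
Sum = 8.0000 + 4.8043 + 14.7367 = 27.5409

27.54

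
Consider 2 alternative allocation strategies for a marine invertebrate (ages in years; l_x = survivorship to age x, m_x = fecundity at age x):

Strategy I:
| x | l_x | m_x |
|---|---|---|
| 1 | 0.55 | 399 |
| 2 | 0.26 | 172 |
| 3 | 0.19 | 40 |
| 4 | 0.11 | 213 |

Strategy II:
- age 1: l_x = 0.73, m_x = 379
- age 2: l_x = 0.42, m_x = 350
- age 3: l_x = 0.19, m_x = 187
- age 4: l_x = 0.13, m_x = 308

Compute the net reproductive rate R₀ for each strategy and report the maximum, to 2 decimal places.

499.24

Strategy I: R₀ = 0.55×399 + 0.26×172 + 0.19×40 + 0.11×213 = 295.2000
Strategy II: R₀ = 0.73×379 + 0.42×350 + 0.19×187 + 0.13×308 = 499.2400
Highest R₀: strategy II with 499.2400.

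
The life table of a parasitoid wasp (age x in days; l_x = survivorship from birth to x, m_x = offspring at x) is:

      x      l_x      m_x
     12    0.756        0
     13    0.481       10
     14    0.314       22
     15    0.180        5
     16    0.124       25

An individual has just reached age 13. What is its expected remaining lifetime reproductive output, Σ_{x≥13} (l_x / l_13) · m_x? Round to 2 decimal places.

l_13 = 0.481. Conditional survival from age 13 to x is l_x / l_13.
  x=13: (0.481/0.481) × 10 = 10.0000
  x=14: (0.314/0.481) × 22 = 14.3617
  x=15: (0.180/0.481) × 5 = 1.8711
  x=16: (0.124/0.481) × 25 = 6.4449
Sum = 10.0000 + 14.3617 + 1.8711 + 6.4449 = 32.6778

32.68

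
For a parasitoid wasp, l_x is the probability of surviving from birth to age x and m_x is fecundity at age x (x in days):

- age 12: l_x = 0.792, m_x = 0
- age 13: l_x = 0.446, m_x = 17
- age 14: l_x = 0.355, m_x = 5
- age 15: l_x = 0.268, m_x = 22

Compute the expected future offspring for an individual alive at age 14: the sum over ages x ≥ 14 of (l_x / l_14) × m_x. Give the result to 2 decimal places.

21.61

l_14 = 0.355. Conditional survival from age 14 to x is l_x / l_14.
  x=14: (0.355/0.355) × 5 = 5.0000
  x=15: (0.268/0.355) × 22 = 16.6085
Sum = 5.0000 + 16.6085 = 21.6085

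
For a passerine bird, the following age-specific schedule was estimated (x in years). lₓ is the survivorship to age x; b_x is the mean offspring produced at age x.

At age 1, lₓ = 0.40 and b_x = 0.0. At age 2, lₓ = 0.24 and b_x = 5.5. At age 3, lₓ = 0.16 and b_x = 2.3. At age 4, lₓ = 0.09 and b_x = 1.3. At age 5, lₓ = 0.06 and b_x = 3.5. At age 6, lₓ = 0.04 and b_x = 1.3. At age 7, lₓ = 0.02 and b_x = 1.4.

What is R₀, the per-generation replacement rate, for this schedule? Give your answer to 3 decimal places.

R₀ = Σ lₓ b_x:
  age 1: 0.40 × 0.0 = 0.0000
  age 2: 0.24 × 5.5 = 1.3200
  age 3: 0.16 × 2.3 = 0.3680
  age 4: 0.09 × 1.3 = 0.1170
  age 5: 0.06 × 3.5 = 0.2100
  age 6: 0.04 × 1.3 = 0.0520
  age 7: 0.02 × 1.4 = 0.0280
R₀ = 0.0000 + 1.3200 + 0.3680 + 0.1170 + 0.2100 + 0.0520 + 0.0280 = 2.0950

2.095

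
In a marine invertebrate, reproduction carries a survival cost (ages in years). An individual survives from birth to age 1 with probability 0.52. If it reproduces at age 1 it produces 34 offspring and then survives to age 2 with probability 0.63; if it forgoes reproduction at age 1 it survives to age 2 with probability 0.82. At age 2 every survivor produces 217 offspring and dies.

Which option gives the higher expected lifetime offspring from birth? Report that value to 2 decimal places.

breed at age 1: R₀ = 0.52 × (34 + 0.63 × 217) = 0.52 × 170.7100 = 88.7692
delay to age 2: R₀ = 0.52 × (0.82 × 217) = 0.52 × 177.9400 = 92.5288
Higher: delay to age 2 (92.5288).

92.53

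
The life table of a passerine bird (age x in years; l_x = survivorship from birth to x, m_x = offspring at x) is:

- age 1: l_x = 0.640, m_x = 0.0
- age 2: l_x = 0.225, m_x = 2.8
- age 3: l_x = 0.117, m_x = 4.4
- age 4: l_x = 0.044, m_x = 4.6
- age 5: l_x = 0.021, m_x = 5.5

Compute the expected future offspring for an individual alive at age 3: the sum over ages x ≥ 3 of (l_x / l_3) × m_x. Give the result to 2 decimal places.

7.12

l_3 = 0.117. Conditional survival from age 3 to x is l_x / l_3.
  x=3: (0.117/0.117) × 4.4 = 4.4000
  x=4: (0.044/0.117) × 4.6 = 1.7299
  x=5: (0.021/0.117) × 5.5 = 0.9872
Sum = 4.4000 + 1.7299 + 0.9872 = 7.1171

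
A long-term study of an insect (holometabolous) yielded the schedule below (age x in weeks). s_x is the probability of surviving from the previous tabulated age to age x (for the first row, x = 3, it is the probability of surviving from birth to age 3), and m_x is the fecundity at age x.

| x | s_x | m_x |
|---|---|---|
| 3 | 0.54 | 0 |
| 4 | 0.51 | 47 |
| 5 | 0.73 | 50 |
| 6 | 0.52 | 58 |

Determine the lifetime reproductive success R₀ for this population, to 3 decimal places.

29.059

Survivorship from birth: l_x = s_3·s_4·…·s_x.
  l_3 = 0.54000
  l_4 = 0.27540
  l_5 = 0.20104
  l_6 = 0.10454
R₀ = Σ l_x m_x:
  age 3: 0.54000 × 0 = 0.0000
  age 4: 0.27540 × 47 = 12.9438
  age 5: 0.20104 × 50 = 10.0520
  age 6: 0.10454 × 58 = 6.0633
R₀ = 0.0000 + 12.9438 + 10.0520 + 6.0633 = 29.0591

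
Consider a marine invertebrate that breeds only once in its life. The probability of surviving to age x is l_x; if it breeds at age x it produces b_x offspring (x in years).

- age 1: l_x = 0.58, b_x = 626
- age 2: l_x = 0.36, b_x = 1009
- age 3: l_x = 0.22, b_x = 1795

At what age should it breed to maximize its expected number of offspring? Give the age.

3

Expected offspring if breeding at age x = l_x × b_x:
  age 1: 0.58 × 626 = 363.080
  age 2: 0.36 × 1009 = 363.240
  age 3: 0.22 × 1795 = 394.900
Maximum at age 3 (394.900).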